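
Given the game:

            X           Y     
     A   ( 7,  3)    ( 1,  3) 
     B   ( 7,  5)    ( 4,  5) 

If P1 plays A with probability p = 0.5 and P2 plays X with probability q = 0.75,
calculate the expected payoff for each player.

E[P1] = 5.875, E[P2] = 4.0

Work:
E[P1] = p·q·π₁(A,X) + p·(1-q)·π₁(A,Y) + (1-p)·q·π₁(B,X) + (1-p)·(1-q)·π₁(B,Y)
= 0.5·0.75·7 + 0.5·0.25·1 + 0.5·0.75·7 + 0.5·0.25·4
= 5.875

E[P2] = 4.0 (similar calculation)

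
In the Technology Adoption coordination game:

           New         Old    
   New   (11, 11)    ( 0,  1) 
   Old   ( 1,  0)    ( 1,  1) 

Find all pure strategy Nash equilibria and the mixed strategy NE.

Pure NE: (New, New) and (Old, Old); Mixed NE: p = 0.0909, q = 0.0909

Work:
Check pure NE:
(New, New): (11, 11) - no unilateral deviation beneficial
(Old, Old): (1, 1) - no unilateral deviation beneficial
Mixed NE: P1 plays New with p = 0.0909, P2 plays New with q = 0.0909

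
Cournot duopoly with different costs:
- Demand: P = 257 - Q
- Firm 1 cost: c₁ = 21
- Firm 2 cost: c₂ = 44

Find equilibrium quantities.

q₁* = 86.33, q₂* = 63.33

Work:
Reaction: q₁ = (257 - 21 - q₂)/2
Reaction: q₂ = (257 - 44 - q₁)/2
Solve simultaneously:
q₁* = (257 - 2×21 + 44)/3 = 86.33
q₂* = (257 - 2×44 + 21)/3 = 63.33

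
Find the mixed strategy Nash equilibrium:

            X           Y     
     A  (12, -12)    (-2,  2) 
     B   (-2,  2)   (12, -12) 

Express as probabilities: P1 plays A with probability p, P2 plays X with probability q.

p = 0.5, q = 0.5

Work:
Find probabilities that make opponent indifferent:
P2 chooses q to make P1 indifferent between A and B
P1 chooses p to make P2 indifferent between X and Y
Mixed NE: P1 plays (A: 0.5, B: 0.5), P2 plays (X: 0.5, Y: 0.5)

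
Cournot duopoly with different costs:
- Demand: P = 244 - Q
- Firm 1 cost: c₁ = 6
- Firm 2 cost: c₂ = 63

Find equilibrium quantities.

q₁* = 98.33, q₂* = 41.33

Work:
Reaction: q₁ = (244 - 6 - q₂)/2
Reaction: q₂ = (244 - 63 - q₁)/2
Solve simultaneously:
q₁* = (244 - 2×6 + 63)/3 = 98.33
q₂* = (244 - 2×63 + 6)/3 = 41.33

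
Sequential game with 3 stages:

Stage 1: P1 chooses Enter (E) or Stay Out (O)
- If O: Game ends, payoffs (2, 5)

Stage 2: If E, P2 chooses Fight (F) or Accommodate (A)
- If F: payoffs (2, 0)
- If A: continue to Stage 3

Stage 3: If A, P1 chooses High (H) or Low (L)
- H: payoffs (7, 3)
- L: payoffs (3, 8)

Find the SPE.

SPE: (E, A, H); Outcome (7, 3)

Work:
Stage 3: P1 chooses H (7 vs 3)
Stage 2: P2: F->0, A->3 (anticipating H). Choose A
Stage 1: P1: O->2, E->7 (anticipating A, H). Choose E
SPE path: E -> A -> H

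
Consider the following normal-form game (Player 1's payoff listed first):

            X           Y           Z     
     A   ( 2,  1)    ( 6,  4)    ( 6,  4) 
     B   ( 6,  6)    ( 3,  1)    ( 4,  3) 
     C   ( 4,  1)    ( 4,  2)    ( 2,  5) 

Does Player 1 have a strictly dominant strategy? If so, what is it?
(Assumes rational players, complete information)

No strictly dominant strategy exists for Player 1

Work:
A strategy strictly dominates another if it gives a strictly higher payoff against every opponent action. Compare each pair of P1's strategies column-by-column:
  A vs B: [2 vs 6, 6 vs 3, 6 vs 4] → A does not strictly dominate B (column X: 2 ≤ 6)
  A vs C: [2 vs 4, 6 vs 4, 6 vs 2] → A does not strictly dominate C (column X: 2 ≤ 4)
  B vs A: [6 vs 2, 3 vs 6, 4 vs 6] → B does not strictly dominate A (column Y: 3 ≤ 6)
  B vs C: [6 vs 4, 3 vs 4, 4 vs 2] → B does not strictly dominate C (column Y: 3 ≤ 4)
  C vs A: [4 vs 2, 4 vs 6, 2 vs 6] → C does not strictly dominate A (column Y: 4 ≤ 6)
  C vs B: [4 vs 6, 4 vs 3, 2 vs 4] → C does not strictly dominate B (column X: 4 ≤ 6)
No single strategy strictly dominates all others → no strictly dominant strategy.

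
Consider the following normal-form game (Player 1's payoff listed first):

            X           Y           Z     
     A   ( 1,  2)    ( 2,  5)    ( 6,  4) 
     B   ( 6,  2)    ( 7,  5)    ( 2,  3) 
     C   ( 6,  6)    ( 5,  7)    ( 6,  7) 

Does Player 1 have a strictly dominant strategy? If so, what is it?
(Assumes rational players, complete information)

No strictly dominant strategy exists for Player 1

Work:
A strategy strictly dominates another if it gives a strictly higher payoff against every opponent action. Compare each pair of P1's strategies column-by-column:
  A vs B: [1 vs 6, 2 vs 7, 6 vs 2] → A does not strictly dominate B (column X: 1 ≤ 6)
  A vs C: [1 vs 6, 2 vs 5, 6 vs 6] → A does not strictly dominate C (column X: 1 ≤ 6)
  B vs A: [6 vs 1, 7 vs 2, 2 vs 6] → B does not strictly dominate A (column Z: 2 ≤ 6)
  B vs C: [6 vs 6, 7 vs 5, 2 vs 6] → B does not strictly dominate C (column X: 6 ≤ 6)
  C vs A: [6 vs 1, 5 vs 2, 6 vs 6] → C does not strictly dominate A (column Z: 6 ≤ 6)
  C vs B: [6 vs 6, 5 vs 7, 6 vs 2] → C does not strictly dominate B (column X: 6 ≤ 6)
No single strategy strictly dominates all others → no strictly dominant strategy.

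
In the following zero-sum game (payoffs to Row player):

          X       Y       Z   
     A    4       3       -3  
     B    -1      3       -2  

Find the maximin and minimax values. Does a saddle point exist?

Maximin = -2, Minimax = -2, Saddle: True

Work:
Row minimums: [-3, -2] → maximin = -2
Column maximums: [4, 3, -2] → minimax = -2
Saddle point exists! Game value = -2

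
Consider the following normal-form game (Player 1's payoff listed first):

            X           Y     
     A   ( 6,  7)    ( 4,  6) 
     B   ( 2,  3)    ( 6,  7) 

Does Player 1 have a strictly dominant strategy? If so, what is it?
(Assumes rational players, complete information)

No strictly dominant strategy exists for Player 1

Work:
A strategy strictly dominates another if it gives a strictly higher payoff against every opponent action. Compare each pair of P1's strategies column-by-column:
  A vs B: [6 vs 2, 4 vs 6] → A does not strictly dominate B (column Y: 4 ≤ 6)
  B vs A: [2 vs 6, 6 vs 4] → B does not strictly dominate A (column X: 2 ≤ 6)
No single strategy strictly dominates all others → no strictly dominant strategy.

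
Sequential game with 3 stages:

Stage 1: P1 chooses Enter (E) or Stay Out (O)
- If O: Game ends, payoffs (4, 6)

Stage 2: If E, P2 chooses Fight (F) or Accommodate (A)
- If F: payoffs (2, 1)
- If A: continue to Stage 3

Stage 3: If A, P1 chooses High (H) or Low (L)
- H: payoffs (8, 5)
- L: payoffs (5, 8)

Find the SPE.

SPE: (E, A, H); Outcome (8, 5)

Work:
Stage 3: P1 chooses H (8 vs 5)
Stage 2: P2: F->1, A->5 (anticipating H). Choose A
Stage 1: P1: O->4, E->8 (anticipating A, H). Choose E
SPE path: E -> A -> H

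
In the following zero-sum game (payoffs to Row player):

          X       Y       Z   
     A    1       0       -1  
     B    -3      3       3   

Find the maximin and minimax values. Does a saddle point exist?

Maximin = -1, Minimax = 1, Saddle: False

Work:
Row minimums: [-1, -3] → maximin = -1
Column maximums: [1, 3, 3] → minimax = 1
No saddle point (maximin ≠ minimax). Mixed strategy needed.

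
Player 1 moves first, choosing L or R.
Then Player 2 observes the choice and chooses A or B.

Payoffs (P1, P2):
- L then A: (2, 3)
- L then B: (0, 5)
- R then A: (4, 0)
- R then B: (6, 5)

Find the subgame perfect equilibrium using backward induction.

P1 plays R, P2 plays B after L and B after R; Payoff (6, 5)

Work:
Backward induction:
After L: P2 chooses B → P1 gets 0
After R: P2 chooses B → P1 gets 6
P1 chooses R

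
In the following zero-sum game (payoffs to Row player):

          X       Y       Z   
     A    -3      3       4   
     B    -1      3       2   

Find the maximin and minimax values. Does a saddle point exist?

Maximin = -1, Minimax = -1, Saddle: True

Work:
Row minimums: [-3, -1] → maximin = -1
Column maximums: [-1, 3, 4] → minimax = -1
Saddle point exists! Game value = -1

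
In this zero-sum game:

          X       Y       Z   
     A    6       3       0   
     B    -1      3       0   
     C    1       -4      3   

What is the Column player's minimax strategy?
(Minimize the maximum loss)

Column should play Y or Z (all achieve the minimum), value = 3

Work:
Column player minimizes Row's maximum payoff:
Column X: max payoff to Row = 6
Column Y: max payoff to Row = 3
Column Z: max payoff to Row = 3
Minimum is 3, achieved by columns Y, Z (tied).
Each of Y or Z is a minimax strategy.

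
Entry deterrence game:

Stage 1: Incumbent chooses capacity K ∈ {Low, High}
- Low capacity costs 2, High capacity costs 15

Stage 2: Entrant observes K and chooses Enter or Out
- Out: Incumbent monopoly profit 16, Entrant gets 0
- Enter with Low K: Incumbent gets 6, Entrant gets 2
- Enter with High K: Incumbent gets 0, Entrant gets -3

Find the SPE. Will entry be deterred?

SPE: (Low, Enter|Low, Out|High); Entry not deterred. Incumbent net profit = 4, Entrant gets 2

Work:
After Low K: Entrant enters (2 > 0)
After High K: Entrant stays out (-3 < 0)
Incumbent: Low → 6−2=4, High → 16−15=1
Incumbent chooses Low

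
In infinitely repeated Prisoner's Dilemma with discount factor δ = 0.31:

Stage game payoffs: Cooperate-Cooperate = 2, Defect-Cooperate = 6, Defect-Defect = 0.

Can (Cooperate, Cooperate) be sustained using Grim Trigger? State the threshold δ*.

δ* = 0.6667; since δ = 0.31 < 0.6667, cooperation cannot be sustained

Work:
For Grim Trigger:
Cooperate forever: 2/(1-δ)
Defect then punished: 6 + 0·δ/(1-δ)
Need: 2/(1-δ) ≥ 6 + 0·δ/(1-δ)
Solving: δ ≥ (T-R)/(T-P) = (6-2)/(6-0) = 0.6667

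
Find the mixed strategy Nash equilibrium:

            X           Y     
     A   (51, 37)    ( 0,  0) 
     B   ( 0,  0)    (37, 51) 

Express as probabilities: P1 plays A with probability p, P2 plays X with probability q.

p = 0.5795, q = 0.4205

Work:
Find probabilities that make opponent indifferent:
P2 chooses q to make P1 indifferent between A and B
P1 chooses p to make P2 indifferent between X and Y
Mixed NE: P1 plays (A: 0.5795, B: 0.4205), P2 plays (X: 0.4205, Y: 0.5795)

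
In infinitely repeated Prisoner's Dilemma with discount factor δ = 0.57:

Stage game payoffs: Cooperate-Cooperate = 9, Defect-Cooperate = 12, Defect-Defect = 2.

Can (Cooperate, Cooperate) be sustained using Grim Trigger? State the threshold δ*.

δ* = 0.3; since δ = 0.57 ≥ 0.3, cooperation can be sustained

Work:
For Grim Trigger:
Cooperate forever: 9/(1-δ)
Defect then punished: 12 + 2·δ/(1-δ)
Need: 9/(1-δ) ≥ 12 + 2·δ/(1-δ)
Solving: δ ≥ (T-R)/(T-P) = (12-9)/(12-2) = 0.3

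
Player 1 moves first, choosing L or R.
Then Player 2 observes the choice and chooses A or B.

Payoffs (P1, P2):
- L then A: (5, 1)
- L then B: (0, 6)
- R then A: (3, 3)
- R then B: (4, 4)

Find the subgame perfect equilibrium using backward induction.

P1 plays R, P2 plays B after L and B after R; Payoff (4, 4)

Work:
Backward induction:
After L: P2 chooses B → P1 gets 0
After R: P2 chooses B → P1 gets 4
P1 chooses R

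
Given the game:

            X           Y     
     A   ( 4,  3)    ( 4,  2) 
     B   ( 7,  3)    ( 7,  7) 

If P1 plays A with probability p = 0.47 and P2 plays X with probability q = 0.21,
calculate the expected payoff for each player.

E[P1] = 5.59, E[P2] = 4.3035

Work:
E[P1] = p·q·π₁(A,X) + p·(1-q)·π₁(A,Y) + (1-p)·q·π₁(B,X) + (1-p)·(1-q)·π₁(B,Y)
= 0.47·0.21·4 + 0.47·0.79·4 + 0.53·0.21·7 + 0.53·0.79·7
= 5.59

E[P2] = 4.3035 (similar calculation)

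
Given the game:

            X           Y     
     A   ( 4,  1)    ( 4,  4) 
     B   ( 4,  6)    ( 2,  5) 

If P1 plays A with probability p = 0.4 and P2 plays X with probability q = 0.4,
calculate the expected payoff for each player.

E[P1] = 3.28, E[P2] = 4.36

Work:
E[P1] = p·q·π₁(A,X) + p·(1-q)·π₁(A,Y) + (1-p)·q·π₁(B,X) + (1-p)·(1-q)·π₁(B,Y)
= 0.4·0.4·4 + 0.4·0.6·4 + 0.6·0.4·4 + 0.6·0.6·2
= 3.28

E[P2] = 4.36 (similar calculation)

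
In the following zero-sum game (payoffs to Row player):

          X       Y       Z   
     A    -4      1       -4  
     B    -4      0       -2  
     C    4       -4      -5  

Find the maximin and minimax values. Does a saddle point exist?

Maximin = -4, Minimax = -2, Saddle: False

Work:
Row minimums: [-4, -4, -5] → maximin = -4
Column maximums: [4, 1, -2] → minimax = -2
No saddle point (maximin ≠ minimax). Mixed strategy needed.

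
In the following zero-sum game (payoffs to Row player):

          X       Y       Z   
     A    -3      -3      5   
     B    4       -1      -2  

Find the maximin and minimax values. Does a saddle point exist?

Maximin = -2, Minimax = -1, Saddle: False

Work:
Row minimums: [-3, -2] → maximin = -2
Column maximums: [4, -1, 5] → minimax = -1
No saddle point (maximin ≠ minimax). Mixed strategy needed.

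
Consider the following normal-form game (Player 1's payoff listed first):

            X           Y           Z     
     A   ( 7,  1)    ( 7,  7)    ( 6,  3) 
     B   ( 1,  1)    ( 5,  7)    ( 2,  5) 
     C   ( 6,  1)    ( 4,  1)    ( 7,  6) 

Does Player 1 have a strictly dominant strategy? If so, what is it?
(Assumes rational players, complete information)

No strictly dominant strategy exists for Player 1

Work:
A strategy strictly dominates another if it gives a strictly higher payoff against every opponent action. Compare each pair of P1's strategies column-by-column:
  A vs B: [7 vs 1, 7 vs 5, 6 vs 2] → A strictly dominates B
  A vs C: [7 vs 6, 7 vs 4, 6 vs 7] → A does not strictly dominate C (column Z: 6 ≤ 7)
  B vs A: [1 vs 7, 5 vs 7, 2 vs 6] → B does not strictly dominate A (column X: 1 ≤ 7)
  B vs C: [1 vs 6, 5 vs 4, 2 vs 7] → B does not strictly dominate C (column X: 1 ≤ 6)
  C vs A: [6 vs 7, 4 vs 7, 7 vs 6] → C does not strictly dominate A (column X: 6 ≤ 7)
  C vs B: [6 vs 1, 4 vs 5, 7 vs 2] → C does not strictly dominate B (column Y: 4 ≤ 5)
No single strategy strictly dominates all others → no strictly dominant strategy.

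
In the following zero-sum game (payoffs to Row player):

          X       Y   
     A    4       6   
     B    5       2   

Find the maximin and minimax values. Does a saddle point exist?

Maximin = 4, Minimax = 5, Saddle: False

Work:
Row minimums: [4, 2] → maximin = 4
Column maximums: [5, 6] → minimax = 5
No saddle point (maximin ≠ minimax). Mixed strategy needed.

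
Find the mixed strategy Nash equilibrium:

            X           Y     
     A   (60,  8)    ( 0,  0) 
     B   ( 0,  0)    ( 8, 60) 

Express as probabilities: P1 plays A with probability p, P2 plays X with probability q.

p = 0.8824, q = 0.1176

Work:
Find probabilities that make opponent indifferent:
P2 chooses q to make P1 indifferent between A and B
P1 chooses p to make P2 indifferent between X and Y
Mixed NE: P1 plays (A: 0.8824, B: 0.1176), P2 plays (X: 0.1176, Y: 0.8824)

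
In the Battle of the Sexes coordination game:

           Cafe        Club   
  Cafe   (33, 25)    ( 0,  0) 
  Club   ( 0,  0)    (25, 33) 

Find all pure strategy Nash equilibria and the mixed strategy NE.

Pure NE: (Cafe, Cafe) and (Club, Club); Mixed NE: p = 0.569, q = 0.431

Work:
Check pure NE:
(Cafe, Cafe): (33, 25) - no unilateral deviation beneficial
(Club, Club): (25, 33) - no unilateral deviation beneficial
Mixed NE: P1 plays Cafe with p = 0.569, P2 plays Cafe with q = 0.431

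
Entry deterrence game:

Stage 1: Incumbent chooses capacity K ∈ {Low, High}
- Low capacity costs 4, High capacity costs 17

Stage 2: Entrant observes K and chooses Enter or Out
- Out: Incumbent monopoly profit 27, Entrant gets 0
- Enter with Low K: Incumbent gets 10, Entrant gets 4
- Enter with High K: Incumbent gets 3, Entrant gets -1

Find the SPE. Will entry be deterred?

SPE: (High, Enter|Low, Out|High); Entry deterred. Incumbent net profit = 10

Work:
After Low K: Entrant enters (4 > 0)
After High K: Entrant stays out (-1 < 0)
Incumbent: Low → 10−4=6, High → 27−17=10
Incumbent chooses High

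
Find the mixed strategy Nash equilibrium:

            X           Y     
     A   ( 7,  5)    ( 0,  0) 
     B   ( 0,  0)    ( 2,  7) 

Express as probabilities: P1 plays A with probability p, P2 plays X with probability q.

p = 0.5833, q = 0.2222

Work:
Find probabilities that make opponent indifferent:
P2 chooses q to make P1 indifferent between A and B
P1 chooses p to make P2 indifferent between X and Y
Mixed NE: P1 plays (A: 0.5833, B: 0.4167), P2 plays (X: 0.2222, Y: 0.7778)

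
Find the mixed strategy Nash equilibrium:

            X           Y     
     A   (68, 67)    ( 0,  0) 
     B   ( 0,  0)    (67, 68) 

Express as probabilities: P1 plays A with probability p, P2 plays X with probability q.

p = 0.5037, q = 0.4963

Work:
Find probabilities that make opponent indifferent:
P2 chooses q to make P1 indifferent between A and B
P1 chooses p to make P2 indifferent between X and Y
Mixed NE: P1 plays (A: 0.5037, B: 0.4963), P2 plays (X: 0.4963, Y: 0.5037)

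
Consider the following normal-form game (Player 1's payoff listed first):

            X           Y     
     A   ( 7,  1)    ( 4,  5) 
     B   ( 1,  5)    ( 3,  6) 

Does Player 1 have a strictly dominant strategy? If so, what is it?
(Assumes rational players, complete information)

Yes, Player 1's strictly dominant strategy is A

Work:
A strategy strictly dominates another if it gives a strictly higher payoff against every opponent action. Compare each pair of P1's strategies column-by-column:
  A vs B: [7 vs 1, 4 vs 3] → A strictly dominates B
  B vs A: [1 vs 7, 3 vs 4] → B does not strictly dominate A (column X: 1 ≤ 7)
A strictly dominates every other strategy → strictly dominant.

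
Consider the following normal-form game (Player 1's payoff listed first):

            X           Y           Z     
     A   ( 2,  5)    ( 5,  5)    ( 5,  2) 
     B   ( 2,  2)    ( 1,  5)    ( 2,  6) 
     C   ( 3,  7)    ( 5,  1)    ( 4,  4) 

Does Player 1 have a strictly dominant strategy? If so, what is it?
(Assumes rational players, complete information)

No strictly dominant strategy exists for Player 1

Work:
A strategy strictly dominates another if it gives a strictly higher payoff against every opponent action. Compare each pair of P1's strategies column-by-column:
  A vs B: [2 vs 2, 5 vs 1, 5 vs 2] → A does not strictly dominate B (column X: 2 ≤ 2)
  A vs C: [2 vs 3, 5 vs 5, 5 vs 4] → A does not strictly dominate C (column X: 2 ≤ 3)
  B vs A: [2 vs 2, 1 vs 5, 2 vs 5] → B does not strictly dominate A (column X: 2 ≤ 2)
  B vs C: [2 vs 3, 1 vs 5, 2 vs 4] → B does not strictly dominate C (column X: 2 ≤ 3)
  C vs A: [3 vs 2, 5 vs 5, 4 vs 5] → C does not strictly dominate A (column Y: 5 ≤ 5)
  C vs B: [3 vs 2, 5 vs 1, 4 vs 2] → C strictly dominates B
No single strategy strictly dominates all others → no strictly dominant strategy.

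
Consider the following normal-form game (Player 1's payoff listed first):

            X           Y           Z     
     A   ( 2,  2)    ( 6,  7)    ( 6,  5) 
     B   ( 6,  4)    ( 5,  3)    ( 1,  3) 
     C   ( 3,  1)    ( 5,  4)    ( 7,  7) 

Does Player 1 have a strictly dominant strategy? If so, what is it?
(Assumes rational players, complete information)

No strictly dominant strategy exists for Player 1

Work:
A strategy strictly dominates another if it gives a strictly higher payoff against every opponent action. Compare each pair of P1's strategies column-by-column:
  A vs B: [2 vs 6, 6 vs 5, 6 vs 1] → A does not strictly dominate B (column X: 2 ≤ 6)
  A vs C: [2 vs 3, 6 vs 5, 6 vs 7] → A does not strictly dominate C (column X: 2 ≤ 3)
  B vs A: [6 vs 2, 5 vs 6, 1 vs 6] → B does not strictly dominate A (column Y: 5 ≤ 6)
  B vs C: [6 vs 3, 5 vs 5, 1 vs 7] → B does not strictly dominate C (column Y: 5 ≤ 5)
  C vs A: [3 vs 2, 5 vs 6, 7 vs 6] → C does not strictly dominate A (column Y: 5 ≤ 6)
  C vs B: [3 vs 6, 5 vs 5, 7 vs 1] → C does not strictly dominate B (column X: 3 ≤ 6)
No single strategy strictly dominates all others → no strictly dominant strategy.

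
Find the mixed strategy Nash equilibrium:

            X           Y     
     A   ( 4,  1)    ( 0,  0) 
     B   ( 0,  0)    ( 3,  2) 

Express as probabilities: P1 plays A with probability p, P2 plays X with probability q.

p = 0.6667, q = 0.4286

Work:
Find probabilities that make opponent indifferent:
P2 chooses q to make P1 indifferent between A and B
P1 chooses p to make P2 indifferent between X and Y
Mixed NE: P1 plays (A: 0.6667, B: 0.3333), P2 plays (X: 0.4286, Y: 0.5714)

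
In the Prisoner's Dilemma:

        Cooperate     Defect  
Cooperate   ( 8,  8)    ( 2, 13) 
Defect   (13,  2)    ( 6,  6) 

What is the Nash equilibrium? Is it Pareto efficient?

(Defect, Defect) is NE; not Pareto efficient

Work:
Defect dominates Cooperate for both players:
If P2 cooperates: Defect (13) > Cooperate (8)
If P2 defects: Defect (6) > Cooperate (2)
NE: (Defect, Defect) with payoff (6, 6)
But (Cooperate, Cooperate) = (8, 8) Pareto dominates (6, 6)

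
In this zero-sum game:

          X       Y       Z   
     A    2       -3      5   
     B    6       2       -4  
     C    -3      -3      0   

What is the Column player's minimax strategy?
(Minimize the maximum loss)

Column should play Y, value = 2

Work:
Column player minimizes Row's maximum payoff:
Column X: max payoff to Row = 6
Column Y: max payoff to Row = 2
Column Z: max payoff to Row = 5
Minimum is 2, achieved by column Y.
Minimax strategy: Y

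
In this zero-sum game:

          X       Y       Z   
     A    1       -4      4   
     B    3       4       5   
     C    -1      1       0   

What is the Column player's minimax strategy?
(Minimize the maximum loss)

Column should play X, value = 3

Work:
Column player minimizes Row's maximum payoff:
Column X: max payoff to Row = 3
Column Y: max payoff to Row = 4
Column Z: max payoff to Row = 5
Minimum is 3, achieved by column X.
Minimax strategy: X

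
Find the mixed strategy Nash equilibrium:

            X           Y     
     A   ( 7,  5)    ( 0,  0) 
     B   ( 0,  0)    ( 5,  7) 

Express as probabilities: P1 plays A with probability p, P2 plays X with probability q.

p = 0.5833, q = 0.4167

Work:
Find probabilities that make opponent indifferent:
P2 chooses q to make P1 indifferent between A and B
P1 chooses p to make P2 indifferent between X and Y
Mixed NE: P1 plays (A: 0.5833, B: 0.4167), P2 plays (X: 0.4167, Y: 0.5833)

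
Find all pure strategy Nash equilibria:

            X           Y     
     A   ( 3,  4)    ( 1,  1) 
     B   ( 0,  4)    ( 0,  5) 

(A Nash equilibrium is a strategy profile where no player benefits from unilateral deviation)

Nash equilibrium: (A, X)

Work:
Best responses:
  P1 vs X: payoffs [3, 0] → best response A (payoff 3)
  P1 vs Y: payoffs [1, 0] → best response A (payoff 1)
  P2 vs A: payoffs [4, 1] → best response X (payoff 4)
  P2 vs B: payoffs [4, 5] → best response Y (payoff 5)
Mutual best responses: (A,X) → Nash equilibria.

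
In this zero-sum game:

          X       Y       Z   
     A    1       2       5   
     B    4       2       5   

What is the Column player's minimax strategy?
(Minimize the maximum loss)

Column should play Y, value = 2

Work:
Column player minimizes Row's maximum payoff:
Column X: max payoff to Row = 4
Column Y: max payoff to Row = 2
Column Z: max payoff to Row = 5
Minimum is 2, achieved by column Y.
Minimax strategy: Y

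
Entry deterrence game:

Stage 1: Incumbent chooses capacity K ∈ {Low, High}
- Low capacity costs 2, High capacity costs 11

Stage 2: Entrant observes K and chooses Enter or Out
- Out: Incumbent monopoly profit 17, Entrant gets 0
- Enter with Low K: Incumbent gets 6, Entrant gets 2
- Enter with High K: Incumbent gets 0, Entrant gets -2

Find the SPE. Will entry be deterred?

SPE: (High, Enter|Low, Out|High); Entry deterred. Incumbent net profit = 6

Work:
After Low K: Entrant enters (2 > 0)
After High K: Entrant stays out (-2 < 0)
Incumbent: Low → 6−2=4, High → 17−11=6
Incumbent chooses High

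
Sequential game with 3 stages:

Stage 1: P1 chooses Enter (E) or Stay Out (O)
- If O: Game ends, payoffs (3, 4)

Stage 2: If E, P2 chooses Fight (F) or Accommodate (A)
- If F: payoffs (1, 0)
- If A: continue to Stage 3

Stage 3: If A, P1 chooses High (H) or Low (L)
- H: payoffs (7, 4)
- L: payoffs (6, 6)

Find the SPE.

SPE: (E, A, H); Outcome (7, 4)

Work:
Stage 3: P1 chooses H (7 vs 6)
Stage 2: P2: F->0, A->4 (anticipating H). Choose A
Stage 1: P1: O->3, E->7 (anticipating A, H). Choose E
SPE path: E -> A -> H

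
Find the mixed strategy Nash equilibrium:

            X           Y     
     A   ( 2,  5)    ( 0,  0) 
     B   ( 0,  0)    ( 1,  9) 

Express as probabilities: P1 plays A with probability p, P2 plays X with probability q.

p = 0.6429, q = 0.3333

Work:
Find probabilities that make opponent indifferent:
P2 chooses q to make P1 indifferent between A and B
P1 chooses p to make P2 indifferent between X and Y
Mixed NE: P1 plays (A: 0.6429, B: 0.3571), P2 plays (X: 0.3333, Y: 0.6667)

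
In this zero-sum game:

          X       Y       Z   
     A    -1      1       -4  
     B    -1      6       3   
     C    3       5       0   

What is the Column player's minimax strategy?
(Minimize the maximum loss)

Column should play X or Z (all achieve the minimum), value = 3

Work:
Column player minimizes Row's maximum payoff:
Column X: max payoff to Row = 3
Column Y: max payoff to Row = 6
Column Z: max payoff to Row = 3
Minimum is 3, achieved by columns X, Z (tied).
Each of X or Z is a minimax strategy.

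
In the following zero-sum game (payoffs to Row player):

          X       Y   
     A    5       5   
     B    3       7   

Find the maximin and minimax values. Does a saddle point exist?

Maximin = 5, Minimax = 5, Saddle: True

Work:
Row minimums: [5, 3] → maximin = 5
Column maximums: [5, 7] → minimax = 5
Saddle point exists! Game value = 5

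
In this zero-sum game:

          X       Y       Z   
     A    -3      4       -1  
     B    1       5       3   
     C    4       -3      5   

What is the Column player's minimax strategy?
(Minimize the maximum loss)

Column should play X, value = 4

Work:
Column player minimizes Row's maximum payoff:
Column X: max payoff to Row = 4
Column Y: max payoff to Row = 5
Column Z: max payoff to Row = 5
Minimum is 4, achieved by column X.
Minimax strategy: X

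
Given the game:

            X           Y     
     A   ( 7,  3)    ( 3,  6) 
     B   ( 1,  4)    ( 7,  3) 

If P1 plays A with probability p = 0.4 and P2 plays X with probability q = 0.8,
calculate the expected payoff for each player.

E[P1] = 3.8, E[P2] = 3.72

Work:
E[P1] = p·q·π₁(A,X) + p·(1-q)·π₁(A,Y) + (1-p)·q·π₁(B,X) + (1-p)·(1-q)·π₁(B,Y)
= 0.4·0.8·7 + 0.4·0.2·3 + 0.6·0.8·1 + 0.6·0.2·7
= 3.8

E[P2] = 3.72 (similar calculation)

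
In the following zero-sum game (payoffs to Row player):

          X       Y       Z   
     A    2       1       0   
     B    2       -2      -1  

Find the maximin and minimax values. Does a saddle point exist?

Maximin = 0, Minimax = 0, Saddle: True

Work:
Row minimums: [0, -2] → maximin = 0
Column maximums: [2, 1, 0] → minimax = 0
Saddle point exists! Game value = 0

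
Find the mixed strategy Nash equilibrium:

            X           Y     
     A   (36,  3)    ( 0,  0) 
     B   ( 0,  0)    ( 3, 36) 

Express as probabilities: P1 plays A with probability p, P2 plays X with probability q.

p = 0.9231, q = 0.0769

Work:
Find probabilities that make opponent indifferent:
P2 chooses q to make P1 indifferent between A and B
P1 chooses p to make P2 indifferent between X and Y
Mixed NE: P1 plays (A: 0.9231, B: 0.0769), P2 plays (X: 0.0769, Y: 0.9231)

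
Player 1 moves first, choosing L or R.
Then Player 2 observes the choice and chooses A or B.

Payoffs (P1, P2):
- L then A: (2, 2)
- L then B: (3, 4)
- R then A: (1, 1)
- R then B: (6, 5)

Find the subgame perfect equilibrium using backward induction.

P1 plays R, P2 plays B after L and B after R; Payoff (6, 5)

Work:
Backward induction:
After L: P2 chooses B → P1 gets 3
After R: P2 chooses B → P1 gets 6
P1 chooses R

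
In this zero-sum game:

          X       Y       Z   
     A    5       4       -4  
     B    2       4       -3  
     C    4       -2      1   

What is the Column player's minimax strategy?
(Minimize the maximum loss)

Column should play Z, value = 1

Work:
Column player minimizes Row's maximum payoff:
Column X: max payoff to Row = 5
Column Y: max payoff to Row = 4
Column Z: max payoff to Row = 1
Minimum is 1, achieved by column Z.
Minimax strategy: Z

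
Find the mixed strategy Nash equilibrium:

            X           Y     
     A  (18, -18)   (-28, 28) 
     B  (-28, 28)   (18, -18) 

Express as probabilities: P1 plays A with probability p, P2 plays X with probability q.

p = 0.5, q = 0.5

Work:
Find probabilities that make opponent indifferent:
P2 chooses q to make P1 indifferent between A and B
P1 chooses p to make P2 indifferent between X and Y
Mixed NE: P1 plays (A: 0.5, B: 0.5), P2 plays (X: 0.5, Y: 0.5)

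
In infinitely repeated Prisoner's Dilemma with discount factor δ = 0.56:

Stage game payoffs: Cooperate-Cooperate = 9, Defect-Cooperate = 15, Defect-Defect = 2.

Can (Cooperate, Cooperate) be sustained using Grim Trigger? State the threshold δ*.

δ* = 0.4615; since δ = 0.56 ≥ 0.4615, cooperation can be sustained

Work:
For Grim Trigger:
Cooperate forever: 9/(1-δ)
Defect then punished: 15 + 2·δ/(1-δ)
Need: 9/(1-δ) ≥ 15 + 2·δ/(1-δ)
Solving: δ ≥ (T-R)/(T-P) = (15-9)/(15-2) = 0.4615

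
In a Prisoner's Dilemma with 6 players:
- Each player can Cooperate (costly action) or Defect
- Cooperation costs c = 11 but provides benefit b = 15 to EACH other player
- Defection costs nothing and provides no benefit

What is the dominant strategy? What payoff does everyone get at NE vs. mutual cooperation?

Dominant: Defect; NE payoff = 0; Coop payoff = 64

Work:
Defect dominates (saves cost c = 11, benefit to others is external)
NE: All defect → everyone gets 0
If all cooperate: each receives (5)×15 - 11 = 64
Social dilemma: 64 > 0 but NE gives 0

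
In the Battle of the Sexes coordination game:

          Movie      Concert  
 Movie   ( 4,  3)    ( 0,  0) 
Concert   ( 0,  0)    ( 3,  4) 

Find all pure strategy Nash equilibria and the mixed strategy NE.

Pure NE: (Movie, Movie) and (Concert, Concert); Mixed NE: p = 0.5714, q = 0.4286

Work:
Check pure NE:
(Movie, Movie): (4, 3) - no unilateral deviation beneficial
(Concert, Concert): (3, 4) - no unilateral deviation beneficial
Mixed NE: P1 plays Movie with p = 0.5714, P2 plays Movie with q = 0.4286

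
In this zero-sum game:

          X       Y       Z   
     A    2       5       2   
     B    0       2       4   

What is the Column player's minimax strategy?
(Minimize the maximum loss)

Column should play X, value = 2

Work:
Column player minimizes Row's maximum payoff:
Column X: max payoff to Row = 2
Column Y: max payoff to Row = 5
Column Z: max payoff to Row = 4
Minimum is 2, achieved by column X.
Minimax strategy: X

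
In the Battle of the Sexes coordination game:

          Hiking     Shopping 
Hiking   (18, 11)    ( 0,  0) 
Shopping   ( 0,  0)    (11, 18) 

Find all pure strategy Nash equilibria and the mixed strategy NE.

Pure NE: (Hiking, Hiking) and (Shopping, Shopping); Mixed NE: p = 0.6207, q = 0.3793

Work:
Check pure NE:
(Hiking, Hiking): (18, 11) - no unilateral deviation beneficial
(Shopping, Shopping): (11, 18) - no unilateral deviation beneficial
Mixed NE: P1 plays Hiking with p = 0.6207, P2 plays Hiking with q = 0.3793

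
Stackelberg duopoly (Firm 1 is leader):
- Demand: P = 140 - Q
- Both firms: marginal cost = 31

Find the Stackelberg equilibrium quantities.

q₁* (leader) = 54.5, q₂* (follower) = 27.25

Work:
Follower's reaction: q₂ = (a - c - q₁)/2
Leader substitutes: π₁ = q₁·(a - q₁ - (a-c-q₁)/2 - c)
FOC: q₁* = (140 - 31)/2 = 54.50
Then: q₂* = (140 - 31 - 54.5)/2 = 27.25
Leader has first-mover advantage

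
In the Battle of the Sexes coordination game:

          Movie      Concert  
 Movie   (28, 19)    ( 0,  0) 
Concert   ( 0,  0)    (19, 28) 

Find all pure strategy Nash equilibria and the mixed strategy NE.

Pure NE: (Movie, Movie) and (Concert, Concert); Mixed NE: p = 0.5957, q = 0.4043

Work:
Check pure NE:
(Movie, Movie): (28, 19) - no unilateral deviation beneficial
(Concert, Concert): (19, 28) - no unilateral deviation beneficial
Mixed NE: P1 plays Movie with p = 0.5957, P2 plays Movie with q = 0.4043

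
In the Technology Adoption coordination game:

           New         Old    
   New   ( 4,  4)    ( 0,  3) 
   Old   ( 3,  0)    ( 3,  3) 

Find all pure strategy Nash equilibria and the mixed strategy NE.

Pure NE: (New, New) and (Old, Old); Mixed NE: p = 0.75, q = 0.75

Work:
Check pure NE:
(New, New): (4, 4) - no unilateral deviation beneficial
(Old, Old): (3, 3) - no unilateral deviation beneficial
Mixed NE: P1 plays New with p = 0.75, P2 plays New with q = 0.75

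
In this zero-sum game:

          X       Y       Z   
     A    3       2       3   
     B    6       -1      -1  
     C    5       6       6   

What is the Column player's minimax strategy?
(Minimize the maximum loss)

Column should play X or Y or Z (all achieve the minimum), value = 6

Work:
Column player minimizes Row's maximum payoff:
Column X: max payoff to Row = 6
Column Y: max payoff to Row = 6
Column Z: max payoff to Row = 6
Minimum is 6, achieved by columns X, Y, Z (tied).
Each of X or Y or Z is a minimax strategy.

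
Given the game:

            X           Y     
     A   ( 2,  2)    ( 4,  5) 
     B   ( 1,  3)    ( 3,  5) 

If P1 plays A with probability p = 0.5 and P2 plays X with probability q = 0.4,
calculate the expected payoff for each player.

E[P1] = 2.7, E[P2] = 4.0

Work:
E[P1] = p·q·π₁(A,X) + p·(1-q)·π₁(A,Y) + (1-p)·q·π₁(B,X) + (1-p)·(1-q)·π₁(B,Y)
= 0.5·0.4·2 + 0.5·0.6·4 + 0.5·0.4·1 + 0.5·0.6·3
= 2.7

E[P2] = 4.0 (similar calculation)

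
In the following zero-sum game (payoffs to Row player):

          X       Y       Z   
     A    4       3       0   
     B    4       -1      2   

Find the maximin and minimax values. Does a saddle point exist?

Maximin = 0, Minimax = 2, Saddle: False

Work:
Row minimums: [0, -1] → maximin = 0
Column maximums: [4, 3, 2] → minimax = 2
No saddle point (maximin ≠ minimax). Mixed strategy needed.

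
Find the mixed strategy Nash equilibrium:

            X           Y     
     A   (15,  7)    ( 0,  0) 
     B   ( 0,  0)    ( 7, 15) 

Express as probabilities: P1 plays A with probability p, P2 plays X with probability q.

p = 0.6818, q = 0.3182

Work:
Find probabilities that make opponent indifferent:
P2 chooses q to make P1 indifferent between A and B
P1 chooses p to make P2 indifferent between X and Y
Mixed NE: P1 plays (A: 0.6818, B: 0.3182), P2 plays (X: 0.3182, Y: 0.6818)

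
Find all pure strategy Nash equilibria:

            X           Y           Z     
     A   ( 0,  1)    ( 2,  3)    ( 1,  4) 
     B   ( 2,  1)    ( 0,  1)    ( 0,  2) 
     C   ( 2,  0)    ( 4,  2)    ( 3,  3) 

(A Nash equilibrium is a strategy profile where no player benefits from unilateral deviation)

Nash equilibrium: (C, Z)

Work:
Best responses:
  P1 vs X: payoffs [0, 2, 2] → best response B/C (payoff 2)
  P1 vs Y: payoffs [2, 0, 4] → best response C (payoff 4)
  P1 vs Z: payoffs [1, 0, 3] → best response C (payoff 3)
  P2 vs A: payoffs [1, 3, 4] → best response Z (payoff 4)
  P2 vs B: payoffs [1, 1, 2] → best response Z (payoff 2)
  P2 vs C: payoffs [0, 2, 3] → best response Z (payoff 3)
Mutual best responses: (C,Z) → Nash equilibria.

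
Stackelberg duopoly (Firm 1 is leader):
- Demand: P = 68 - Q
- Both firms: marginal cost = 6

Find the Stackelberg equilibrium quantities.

q₁* (leader) = 31.0, q₂* (follower) = 15.5

Work:
Follower's reaction: q₂ = (a - c - q₁)/2
Leader substitutes: π₁ = q₁·(a - q₁ - (a-c-q₁)/2 - c)
FOC: q₁* = (68 - 6)/2 = 31.00
Then: q₂* = (68 - 6 - 31.0)/2 = 15.50
Leader has first-mover advantage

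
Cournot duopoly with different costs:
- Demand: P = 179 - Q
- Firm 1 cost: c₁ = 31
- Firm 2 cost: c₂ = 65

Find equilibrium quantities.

q₁* = 60.67, q₂* = 26.67

Work:
Reaction: q₁ = (179 - 31 - q₂)/2
Reaction: q₂ = (179 - 65 - q₁)/2
Solve simultaneously:
q₁* = (179 - 2×31 + 65)/3 = 60.67
q₂* = (179 - 2×65 + 31)/3 = 26.67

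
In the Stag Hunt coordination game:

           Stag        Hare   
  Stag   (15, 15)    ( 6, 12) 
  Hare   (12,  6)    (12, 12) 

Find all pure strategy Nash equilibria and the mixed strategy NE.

Pure NE: (Stag, Stag) and (Hare, Hare); Mixed NE: p = 0.6667, q = 0.6667

Work:
Check pure NE:
(Stag, Stag): (15, 15) - no unilateral deviation beneficial
(Hare, Hare): (12, 12) - no unilateral deviation beneficial
Mixed NE: P1 plays Stag with p = 0.6667, P2 plays Stag with q = 0.6667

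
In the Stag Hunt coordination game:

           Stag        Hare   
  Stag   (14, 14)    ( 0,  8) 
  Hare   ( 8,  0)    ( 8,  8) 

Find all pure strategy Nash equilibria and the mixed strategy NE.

Pure NE: (Stag, Stag) and (Hare, Hare); Mixed NE: p = 0.5714, q = 0.5714

Work:
Check pure NE:
(Stag, Stag): (14, 14) - no unilateral deviation beneficial
(Hare, Hare): (8, 8) - no unilateral deviation beneficial
Mixed NE: P1 plays Stag with p = 0.5714, P2 plays Stag with q = 0.5714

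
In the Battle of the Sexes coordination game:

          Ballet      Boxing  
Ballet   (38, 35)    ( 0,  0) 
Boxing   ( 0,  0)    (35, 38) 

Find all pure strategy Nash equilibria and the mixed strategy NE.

Pure NE: (Ballet, Ballet) and (Boxing, Boxing); Mixed NE: p = 0.5205, q = 0.4795

Work:
Check pure NE:
(Ballet, Ballet): (38, 35) - no unilateral deviation beneficial
(Boxing, Boxing): (35, 38) - no unilateral deviation beneficial
Mixed NE: P1 plays Ballet with p = 0.5205, P2 plays Ballet with q = 0.4795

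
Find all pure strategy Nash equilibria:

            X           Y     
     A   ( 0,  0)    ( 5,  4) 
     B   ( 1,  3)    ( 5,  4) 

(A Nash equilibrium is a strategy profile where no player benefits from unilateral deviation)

Nash equilibrium: (A, Y), (B, Y)

Work:
Best responses:
  P1 vs X: payoffs [0, 1] → best response B (payoff 1)
  P1 vs Y: payoffs [5, 5] → best response A/B (payoff 5)
  P2 vs A: payoffs [0, 4] → best response Y (payoff 4)
  P2 vs B: payoffs [3, 4] → best response Y (payoff 4)
Mutual best responses: (A,Y), (B,Y) → Nash equilibria.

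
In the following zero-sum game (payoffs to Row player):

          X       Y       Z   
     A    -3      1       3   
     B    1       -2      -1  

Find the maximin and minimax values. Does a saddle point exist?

Maximin = -2, Minimax = 1, Saddle: False

Work:
Row minimums: [-3, -2] → maximin = -2
Column maximums: [1, 1, 3] → minimax = 1
No saddle point (maximin ≠ minimax). Mixed strategy needed.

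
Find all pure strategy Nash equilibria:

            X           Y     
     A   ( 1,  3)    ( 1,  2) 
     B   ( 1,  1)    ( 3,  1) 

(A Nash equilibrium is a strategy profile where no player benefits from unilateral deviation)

Nash equilibrium: (A, X), (B, X), (B, Y)

Work:
Best responses:
  P1 vs X: payoffs [1, 1] → best response A/B (payoff 1)
  P1 vs Y: payoffs [1, 3] → best response B (payoff 3)
  P2 vs A: payoffs [3, 2] → best response X (payoff 3)
  P2 vs B: payoffs [1, 1] → best response X/Y (payoff 1)
Mutual best responses: (A,X), (B,X), (B,Y) → Nash equilibria.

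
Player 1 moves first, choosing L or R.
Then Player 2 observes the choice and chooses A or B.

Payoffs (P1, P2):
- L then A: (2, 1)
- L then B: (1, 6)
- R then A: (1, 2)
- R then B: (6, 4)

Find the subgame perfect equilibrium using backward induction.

P1 plays R, P2 plays B after L and B after R; Payoff (6, 4)

Work:
Backward induction:
After L: P2 chooses B → P1 gets 1
After R: P2 chooses B → P1 gets 6
P1 chooses R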